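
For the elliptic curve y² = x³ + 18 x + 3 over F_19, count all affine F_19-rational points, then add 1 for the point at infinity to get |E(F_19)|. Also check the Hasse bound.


Affine points = {(2, 3), (2, 16), (4, 5), (4, 14), (5, 3), (5, 16), (6, 2), (6, 17), (7, 4), (7, 15), (9, 1), (9, 18), (10, 9), (10, 10), (12, 3), (12, 16), (14, 4), (14, 15), (15, 0), (16, 6), (16, 13), (17, 4), (17, 15)}; affine count = 23; |E(F_19)| = 24.

Discriminant check: Δ ∝ 4a³ + 27b² = 4·18³ + 27·3² = 4·5832 + 27·9 ≡ 11 (mod 19). Nonzero ⇒ E is nonsingular.
For each x ∈ F_19, compute rhs = x³ + 18·x + 3 mod 19, then count y ∈ F_19 with y² ≡ rhs.
  x = 0: rhs = 3, matching y values: none (0 points).
  x = 1: rhs = 3, matching y values: none (0 points).
  x = 2: rhs = 9, matching y values: 3, 16 (2 points).
  x = 3: rhs = 8, matching y values: none (0 points).
  x = 4: rhs = 6, matching y values: 5, 14 (2 points).
  x = 5: rhs = 9, matching y values: 3, 16 (2 points).
  x = 6: rhs = 4, matching y values: 2, 17 (2 points).
  x = 7: rhs = 16, matching y values: 4, 15 (2 points).
  x = 8: rhs = 13, matching y values: none (0 points).
  x = 9: rhs = 1, matching y values: 1, 18 (2 points).
  x = 10: rhs = 5, matching y values: 9, 10 (2 points).
  x = 11: rhs = 12, matching y values: none (0 points).
  x = 12: rhs = 9, matching y values: 3, 16 (2 points).
  x = 13: rhs = 2, matching y values: none (0 points).
  x = 14: rhs = 16, matching y values: 4, 15 (2 points).
  x = 15: rhs = 0, matching y values: 0 (1 points).
  x = 16: rhs = 17, matching y values: 6, 13 (2 points).
  x = 17: rhs = 16, matching y values: 4, 15 (2 points).
  x = 18: rhs = 3, matching y values: none (0 points).
Total affine count: 23.
Full point count |E(F_19)| = 23 + 1 = 24.
Hasse bound: |24 − (19+1)| = |4| = 4 ≤ 2√19 ≈ 8.7178 ✓.


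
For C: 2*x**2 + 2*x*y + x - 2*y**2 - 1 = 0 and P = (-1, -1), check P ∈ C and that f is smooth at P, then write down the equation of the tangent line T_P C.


Tangent line at P: -5*x + 2*y - 3 = 0.

Step 1: f(-1, -1) = 0, so P lies on C.
Step 2: partial derivatives
  f_x(x, y) = 4*x + 2*y + 1, f_y(x, y) = 2*x - 4*y.
  f_x(P) = -5, f_y(P) = 2 (gradient nonzero, so P is smooth).
Step 3: tangent line at P: -5·(x − -1) + 2·(y − -1) = 0.
Expanding: -5*x + 2*y - 3 = 0.


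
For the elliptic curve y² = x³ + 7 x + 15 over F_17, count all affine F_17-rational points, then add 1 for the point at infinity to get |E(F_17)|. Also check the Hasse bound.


Affine points = {(0, 7), (0, 10), (6, 1), (6, 16), (7, 4), (7, 13), (9, 5), (9, 12), (12, 5), (12, 12), (13, 5), (13, 12), (14, 1), (14, 16)}; affine count = 14; |E(F_17)| = 15.

Discriminant check: Δ ∝ 4a³ + 27b² = 4·7³ + 27·15² = 4·343 + 27·225 ≡ 1 (mod 17). Nonzero ⇒ E is nonsingular.
For each x ∈ F_17, compute rhs = x³ + 7·x + 15 mod 17, then count y ∈ F_17 with y² ≡ rhs.
  x = 0: rhs = 15, matching y values: 7, 10 (2 points).
  x = 1: rhs = 6, matching y values: none (0 points).
  x = 2: rhs = 3, matching y values: none (0 points).
  x = 3: rhs = 12, matching y values: none (0 points).
  x = 4: rhs = 5, matching y values: none (0 points).
  x = 5: rhs = 5, matching y values: none (0 points).
  x = 6: rhs = 1, matching y values: 1, 16 (2 points).
  x = 7: rhs = 16, matching y values: 4, 13 (2 points).
  x = 8: rhs = 5, matching y values: none (0 points).
  x = 9: rhs = 8, matching y values: 5, 12 (2 points).
  x = 10: rhs = 14, matching y values: none (0 points).
  x = 11: rhs = 12, matching y values: none (0 points).
  x = 12: rhs = 8, matching y values: 5, 12 (2 points).
  x = 13: rhs = 8, matching y values: 5, 12 (2 points).
  x = 14: rhs = 1, matching y values: 1, 16 (2 points).
  x = 15: rhs = 10, matching y values: none (0 points).
  x = 16: rhs = 7, matching y values: none (0 points).
Total affine count: 14.
Full point count |E(F_17)| = 14 + 1 = 15.
Hasse bound: |15 − (17+1)| = |-3| = 3 ≤ 2√17 ≈ 8.2462 ✓.


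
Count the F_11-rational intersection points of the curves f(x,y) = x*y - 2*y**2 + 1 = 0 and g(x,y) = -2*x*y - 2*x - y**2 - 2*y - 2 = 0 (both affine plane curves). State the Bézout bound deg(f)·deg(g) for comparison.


Common zeros: {(2, 3)}; count = 1; Bézout bound = 4.

deg(f) = 2, deg(g) = 2, so Bézout bound = 4.
Scan x ∈ F_11. For each x, list the y ∈ F_11 with f(x, y) ≡ 0 and those with g(x, y) ≡ 0 (mod 11); the common zeros in that column are the intersection.
  x = 0: f ≡ 0 at y ∈ ∅; g ≡ 0 at y ∈ ∅; common: ∅.
  x = 1: f ≡ 0 at y ∈ {1, 5}; g ≡ 0 at y ∈ {9}; common: ∅.
  x = 2: f ≡ 0 at y ∈ {3, 9}; g ≡ 0 at y ∈ {2, 3}; common: {3}.
  x = 3: f ≡ 0 at y ∈ ∅; g ≡ 0 at y ∈ ∅; common: ∅.
  x = 4: f ≡ 0 at y ∈ ∅; g ≡ 0 at y ∈ {4, 8}; common: ∅.
  x = 5: f ≡ 0 at y ∈ {4}; g ≡ 0 at y ∈ ∅; common: ∅.
  x = 6: f ≡ 0 at y ∈ {7}; g ≡ 0 at y ∈ ∅; common: ∅.
  x = 7: f ≡ 0 at y ∈ ∅; g ≡ 0 at y ∈ {1, 5}; common: ∅.
  x = 8: f ≡ 0 at y ∈ ∅; g ≡ 0 at y ∈ ∅; common: ∅.
  x = 9: f ≡ 0 at y ∈ {2, 8}; g ≡ 0 at y ∈ {6, 7}; common: ∅.
  x = 10: f ≡ 0 at y ∈ {6, 10}; g ≡ 0 at y ∈ {0}; common: ∅.
Collecting: common zeros = {(2, 3)}, so the count is 1.
Comparison with the Bézout bound: 1 ≤ 4 = deg(f)·deg(g), as expected for curves with no common component (the affine F_11-count falls short of the bound because intersections may lie at infinity, over extension fields, or carry multiplicity).


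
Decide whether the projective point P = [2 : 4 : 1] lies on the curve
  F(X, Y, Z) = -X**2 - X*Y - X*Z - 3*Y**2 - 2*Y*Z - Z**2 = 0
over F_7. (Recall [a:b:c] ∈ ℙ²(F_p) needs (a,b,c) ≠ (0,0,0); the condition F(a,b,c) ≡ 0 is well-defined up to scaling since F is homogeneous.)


F(2,4,1) ≡ 6 (mod 7); P is NOT on the curve.

Evaluate F(2, 4, 1) term-by-term (mod 7).
  -X**2 ↦ -1·4·1·1 = -4
  -X*Y ↦ -1·2·4·1 = -8
  -X*Z ↦ -1·2·1·1 = -2
  -3*Y**2 ↦ -3·1·16·1 = -48
  -2*Y*Z ↦ -2·1·4·1 = -8
  -Z**2 ↦ -1·1·1·1 = -1
Sum: F(2, 4, 1) = (-4) + (-8) + (-2) + (-48) + (-8) + (-1) = -71.
Reducing mod 7: -71 ≡ 6 (mod 7).
Since F(a, b, c) ≡ 6 ≠ 0 (mod 7), P does NOT lie on the curve.


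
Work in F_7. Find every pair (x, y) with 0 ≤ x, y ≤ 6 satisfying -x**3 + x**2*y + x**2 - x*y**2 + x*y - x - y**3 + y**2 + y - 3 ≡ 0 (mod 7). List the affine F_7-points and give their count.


Affine F_7-points: {(0, 5), (1, 4), (2, 2), (3, 1), (3, 2), (5, 2), (5, 4), (6, 0), (6, 4), (6, 5)}; count = 10.

For each of the 49 pairs (x, y) ∈ F_7², evaluate f(x, y) mod 7. Record the zeros.
  x = 0: [0↦4, 1↦5, 2↦2, 3↦3, 4↦2, 5↦0, 6↦5]  zeros at y ∈ {5}
  x = 1: [0↦3, 1↦5, 2↦1, 3↦6, 4↦0, 5↦5, 6↦1]  zeros at y ∈ {4}
  x = 2: [0↦5, 1↦3, 2↦0, 3↦4, 4↦2, 5↦2, 6↦5]  zeros at y ∈ {2}
  x = 3: [0↦4, 1↦0, 2↦0, 3↦5, 4↦2, 5↦6, 6↦4]  zeros at y ∈ {1, 2}
  x = 4: [0↦1, 1↦4, 2↦2, 3↦3, 4↦1, 5↦4, 6↦6]  zeros at y ∈ ∅
  x = 5: [0↦4, 1↦2, 2↦0, 3↦6, 4↦0, 5↦4, 6↦5]  zeros at y ∈ {2, 4}
  x = 6: [0↦0, 1↦2, 2↦2, 3↦1, 4↦0, 5↦0, 6↦2]  zeros at y ∈ {0, 4, 5}
Collecting zeros: affine points = {(0, 5), (1, 4), (2, 2), (3, 1), (3, 2), (5, 2), (5, 4), (6, 0), (6, 4), (6, 5)}.
Total count |C(F_7)_aff| = 10.


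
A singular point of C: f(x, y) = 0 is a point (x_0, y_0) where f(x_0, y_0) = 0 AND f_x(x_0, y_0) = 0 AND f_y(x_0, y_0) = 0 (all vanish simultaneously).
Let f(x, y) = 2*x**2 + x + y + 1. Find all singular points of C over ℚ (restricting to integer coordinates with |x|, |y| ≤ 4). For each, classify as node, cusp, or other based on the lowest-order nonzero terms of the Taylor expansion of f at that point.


No singular points in the scanned grid; C is smooth there.

Compute partial derivatives:
  f_x = 4*x + 1.
  f_y = 1.
f_y = 1 is a nonzero constant, so f_y never vanishes: no point (x, y) can satisfy f = f_x = f_y = 0. In particular no (x, y) ∈ {−4, ..., 4}² is singular; the curve is smooth.


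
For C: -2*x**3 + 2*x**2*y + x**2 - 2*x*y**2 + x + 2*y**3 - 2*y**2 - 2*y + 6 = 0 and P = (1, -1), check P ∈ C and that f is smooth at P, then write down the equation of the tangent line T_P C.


Tangent line at P: -9*x + 14*y + 23 = 0.

Step 1: f(1, -1) = 0, so P lies on C.
Step 2: partial derivatives
  f_x(x, y) = -6*x**2 + 4*x*y + 2*x - 2*y**2 + 1, f_y(x, y) = 2*x**2 - 4*x*y + 6*y**2 - 4*y - 2.
  f_x(P) = -9, f_y(P) = 14 (gradient nonzero, so P is smooth).
Step 3: tangent line at P: -9·(x − 1) + 14·(y − -1) = 0.
Expanding: -9*x + 14*y + 23 = 0.


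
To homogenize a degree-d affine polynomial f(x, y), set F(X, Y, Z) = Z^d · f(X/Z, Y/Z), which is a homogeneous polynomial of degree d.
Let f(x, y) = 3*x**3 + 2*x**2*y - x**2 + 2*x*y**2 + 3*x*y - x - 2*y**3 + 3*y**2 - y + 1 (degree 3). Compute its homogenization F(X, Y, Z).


F(X, Y, Z) = 3*X**3 + 2*X**2*Y - X**2*Z + 2*X*Y**2 + 3*X*Y*Z - X*Z**2 - 2*Y**3 + 3*Y**2*Z - Y*Z**2 + Z**3

deg(f) = 3.
Substitute x = X/Z, y = Y/Z into f, then multiply by Z^3.
  monomial 3·x^3·y^0 ↦ 3·X^3·Y^0·Z^0.
  monomial 2·x^2·y^1 ↦ 2·X^2·Y^1·Z^0.
  monomial -1·x^2·y^0 ↦ -1·X^2·Y^0·Z^1.
  monomial 2·x^1·y^2 ↦ 2·X^1·Y^2·Z^0.
  monomial 3·x^1·y^1 ↦ 3·X^1·Y^1·Z^1.
  monomial -1·x^1·y^0 ↦ -1·X^1·Y^0·Z^2.
  monomial -2·x^0·y^3 ↦ -2·X^0·Y^3·Z^0.
  monomial 3·x^0·y^2 ↦ 3·X^0·Y^2·Z^1.
  monomial -1·x^0·y^1 ↦ -1·X^0·Y^1·Z^2.
  monomial 1·x^0·y^0 ↦ 1·X^0·Y^0·Z^3.
Collecting: F(X, Y, Z) = 3*X**3 + 2*X**2*Y - X**2*Z + 2*X*Y**2 + 3*X*Y*Z - X*Z**2 - 2*Y**3 + 3*Y**2*Z - Y*Z**2 + Z**3.


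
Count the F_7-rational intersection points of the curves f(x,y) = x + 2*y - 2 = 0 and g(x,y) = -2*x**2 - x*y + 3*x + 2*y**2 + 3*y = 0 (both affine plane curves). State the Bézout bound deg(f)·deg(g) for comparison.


Common zeros: ∅; count = 0; Bézout bound = 2.

deg(f) = 1, deg(g) = 2, so Bézout bound = 2.
Scan x ∈ F_7. For each x, list the y ∈ F_7 with f(x, y) ≡ 0 and those with g(x, y) ≡ 0 (mod 7); the common zeros in that column are the intersection.
  x = 0: f ≡ 0 at y ∈ {1}; g ≡ 0 at y ∈ {0, 2}; common: ∅.
  x = 1: f ≡ 0 at y ∈ {4}; g ≡ 0 at y ∈ ∅; common: ∅.
  x = 2: f ≡ 0 at y ∈ {0}; g ≡ 0 at y ∈ ∅; common: ∅.
  x = 3: f ≡ 0 at y ∈ {3}; g ≡ 0 at y ∈ {1, 6}; common: ∅.
  x = 4: f ≡ 0 at y ∈ {6}; g ≡ 0 at y ∈ {2}; common: ∅.
  x = 5: f ≡ 0 at y ∈ {2}; g ≡ 0 at y ∈ {0, 1}; common: ∅.
  x = 6: f ≡ 0 at y ∈ {5}; g ≡ 0 at y ∈ {6}; common: ∅.
Collecting: common zeros = ∅, so the count is 0.
Comparison with the Bézout bound: 0 ≤ 2 = deg(f)·deg(g), as expected for curves with no common component (the affine F_7-count falls short of the bound because intersections may lie at infinity, over extension fields, or carry multiplicity).


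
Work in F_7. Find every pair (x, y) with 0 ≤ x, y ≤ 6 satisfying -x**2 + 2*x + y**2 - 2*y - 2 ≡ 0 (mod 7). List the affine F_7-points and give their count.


Affine F_7-points: {(1, 4), (1, 5), (4, 3), (4, 6), (5, 3), (5, 6)}; count = 6.

For each of the 49 pairs (x, y) ∈ F_7², evaluate f(x, y) mod 7. Record the zeros.
  x = 0: [0↦5, 1↦4, 2↦5, 3↦1, 4↦6, 5↦6, 6↦1]  zeros at y ∈ ∅
  x = 1: [0↦6, 1↦5, 2↦6, 3↦2, 4↦0, 5↦0, 6↦2]  zeros at y ∈ {4, 5}
  x = 2: [0↦5, 1↦4, 2↦5, 3↦1, 4↦6, 5↦6, 6↦1]  zeros at y ∈ ∅
  x = 3: [0↦2, 1↦1, 2↦2, 3↦5, 4↦3, 5↦3, 6↦5]  zeros at y ∈ ∅
  x = 4: [0↦4, 1↦3, 2↦4, 3↦0, 4↦5, 5↦5, 6↦0]  zeros at y ∈ {3, 6}
  x = 5: [0↦4, 1↦3, 2↦4, 3↦0, 4↦5, 5↦5, 6↦0]  zeros at y ∈ {3, 6}
  x = 6: [0↦2, 1↦1, 2↦2, 3↦5, 4↦3, 5↦3, 6↦5]  zeros at y ∈ ∅
Collecting zeros: affine points = {(1, 4), (1, 5), (4, 3), (4, 6), (5, 3), (5, 6)}.
Total count |C(F_7)_aff| = 6.


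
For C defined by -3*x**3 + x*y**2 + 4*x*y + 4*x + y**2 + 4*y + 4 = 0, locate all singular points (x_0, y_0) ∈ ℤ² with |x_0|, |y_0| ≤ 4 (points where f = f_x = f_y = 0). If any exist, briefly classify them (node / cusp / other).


Singular points: {(0, -2)}; classification: cusp.

Compute partial derivatives:
  f_x = -9*x**2 + y**2 + 4*y + 4.
  f_y = 2*x*y + 4*x + 2*y + 4.
Scan x_0 ∈ {−4, ..., 4}. For each x_0, f_y(x_0, y) is a polynomial in y; find its integer roots y ∈ {−4, ..., 4}, then test f_x and f at those candidates.
  x = -4: f_y(-4, y) = -6*y - 12; vanishes at y ∈ {-2}. (-4, -2): f_x = -144 ≠ 0.
  x = -3: f_y(-3, y) = -4*y - 8; vanishes at y ∈ {-2}. (-3, -2): f_x = -81 ≠ 0.
  x = -2: f_y(-2, y) = -2*y - 4; vanishes at y ∈ {-2}. (-2, -2): f_x = -36 ≠ 0.
  x = -1: f_y(-1, y) = 0; vanishes at y ∈ {-4, -3, -2, -1, 0, 1, 2, 3, 4}. (-1, -4): f_x = -5 ≠ 0; (-1, -3): f_x = -8 ≠ 0; (-1, -2): f_x = -9 ≠ 0; (-1, -1): f_x = -8 ≠ 0; (-1, 0): f_x = -5 ≠ 0; (-1, 1): f_x = 0 but f = 3 ≠ 0; (-1, 2): f_x = 7 ≠ 0; (-1, 3): f_x = 16 ≠ 0; (-1, 4): f_x = 27 ≠ 0.
  x = 0: f_y(0, y) = 2*y + 4; vanishes at y ∈ {-2}. (0, -2): f_x = 0, f = 0 — SINGULAR.
  x = 1: f_y(1, y) = 4*y + 8; vanishes at y ∈ {-2}. (1, -2): f_x = -9 ≠ 0.
  x = 2: f_y(2, y) = 6*y + 12; vanishes at y ∈ {-2}. (2, -2): f_x = -36 ≠ 0.
  x = 3: f_y(3, y) = 8*y + 16; vanishes at y ∈ {-2}. (3, -2): f_x = -81 ≠ 0.
  x = 4: f_y(4, y) = 10*y + 20; vanishes at y ∈ {-2}. (4, -2): f_x = -144 ≠ 0.
Only singular point on the grid: (0, -2).
Classify: substitute x = 0 + u, y = -2 + v and expand: f = -3*u**3 + u*v**2 + v**2.
No constant or linear terms (consistent with a singular point). Quadratic part: v**2. Cubic part: -3*u**3 + u*v**2.
The quadratic part v**2 is a perfect square, so there is a single (double) tangent line v = 0, i.e. y = -2. Restricting the cubic part to that line (v = 0) leaves -3*u**3 ≠ 0, so f is not divisible by v and the branch is v² ≈ 3*u**3 to lowest order — this is a cusp.
Classification: cusp.


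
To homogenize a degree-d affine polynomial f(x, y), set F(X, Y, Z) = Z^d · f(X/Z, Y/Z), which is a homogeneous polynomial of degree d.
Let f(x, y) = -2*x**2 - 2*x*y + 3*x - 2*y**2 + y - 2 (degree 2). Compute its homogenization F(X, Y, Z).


F(X, Y, Z) = -2*X**2 - 2*X*Y + 3*X*Z - 2*Y**2 + Y*Z - 2*Z**2

deg(f) = 2.
Substitute x = X/Z, y = Y/Z into f, then multiply by Z^2.
  monomial -2·x^2·y^0 ↦ -2·X^2·Y^0·Z^0.
  monomial -2·x^1·y^1 ↦ -2·X^1·Y^1·Z^0.
  monomial 3·x^1·y^0 ↦ 3·X^1·Y^0·Z^1.
  monomial -2·x^0·y^2 ↦ -2·X^0·Y^2·Z^0.
  monomial 1·x^0·y^1 ↦ 1·X^0·Y^1·Z^1.
  monomial -2·x^0·y^0 ↦ -2·X^0·Y^0·Z^2.
Collecting: F(X, Y, Z) = -2*X**2 - 2*X*Y + 3*X*Z - 2*Y**2 + Y*Z - 2*Z**2.


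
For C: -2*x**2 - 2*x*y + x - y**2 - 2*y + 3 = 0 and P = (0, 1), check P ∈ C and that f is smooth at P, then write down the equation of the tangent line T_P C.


Tangent line at P: -x - 4*y + 4 = 0.

Step 1: f(0, 1) = 0, so P lies on C.
Step 2: partial derivatives
  f_x(x, y) = -4*x - 2*y + 1, f_y(x, y) = -2*x - 2*y - 2.
  f_x(P) = -1, f_y(P) = -4 (gradient nonzero, so P is smooth).
Step 3: tangent line at P: -1·(x − 0) + -4·(y − 1) = 0.
Expanding: -x - 4*y + 4 = 0.


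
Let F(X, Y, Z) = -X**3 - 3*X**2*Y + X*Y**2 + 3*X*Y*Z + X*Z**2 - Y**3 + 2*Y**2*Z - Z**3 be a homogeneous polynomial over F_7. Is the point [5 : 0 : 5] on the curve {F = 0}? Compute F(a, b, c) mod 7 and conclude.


F(5,0,5) ≡ 1 (mod 7); P is NOT on the curve.

Evaluate F(5, 0, 5) term-by-term (mod 7).
  -X**3 ↦ -1·125·1·1 = -125
  -3*X**2*Y ↦ -3·25·0·1 = 0
  X*Y**2 ↦ 1·5·0·1 = 0
  3*X*Y*Z ↦ 3·5·0·5 = 0
  X*Z**2 ↦ 1·5·1·25 = 125
  -Y**3 ↦ -1·1·0·1 = 0
  2*Y**2*Z ↦ 2·1·0·5 = 0
  -Z**3 ↦ -1·1·1·125 = -125
Sum: F(5, 0, 5) = (-125) + (0) + (0) + (0) + (125) + (0) + (0) + (-125) = -125.
Reducing mod 7: -125 ≡ 1 (mod 7).
Since F(a, b, c) ≡ 1 ≠ 0 (mod 7), P does NOT lie on the curve.


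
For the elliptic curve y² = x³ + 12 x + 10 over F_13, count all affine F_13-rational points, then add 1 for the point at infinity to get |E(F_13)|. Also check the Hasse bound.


Affine points = {(0, 6), (0, 7), (1, 6), (1, 7), (2, 4), (2, 9), (5, 0), (6, 5), (6, 8), (10, 5), (10, 8), (11, 2), (11, 11), (12, 6), (12, 7)}; affine count = 15; |E(F_13)| = 16.

Discriminant check: Δ ∝ 4a³ + 27b² = 4·12³ + 27·10² = 4·1728 + 27·100 ≡ 5 (mod 13). Nonzero ⇒ E is nonsingular.
For each x ∈ F_13, compute rhs = x³ + 12·x + 10 mod 13, then count y ∈ F_13 with y² ≡ rhs.
  x = 0: rhs = 10, matching y values: 6, 7 (2 points).
  x = 1: rhs = 10, matching y values: 6, 7 (2 points).
  x = 2: rhs = 3, matching y values: 4, 9 (2 points).
  x = 3: rhs = 8, matching y values: none (0 points).
  x = 4: rhs = 5, matching y values: none (0 points).
  x = 5: rhs = 0, matching y values: 0 (1 points).
  x = 6: rhs = 12, matching y values: 5, 8 (2 points).
  x = 7: rhs = 8, matching y values: none (0 points).
  x = 8: rhs = 7, matching y values: none (0 points).
  x = 9: rhs = 2, matching y values: none (0 points).
  x = 10: rhs = 12, matching y values: 5, 8 (2 points).
  x = 11: rhs = 4, matching y values: 2, 11 (2 points).
  x = 12: rhs = 10, matching y values: 6, 7 (2 points).
Total affine count: 15.
Full point count |E(F_13)| = 15 + 1 = 16.
Hasse bound: |16 − (13+1)| = |2| = 2 ≤ 2√13 ≈ 7.2111 ✓.


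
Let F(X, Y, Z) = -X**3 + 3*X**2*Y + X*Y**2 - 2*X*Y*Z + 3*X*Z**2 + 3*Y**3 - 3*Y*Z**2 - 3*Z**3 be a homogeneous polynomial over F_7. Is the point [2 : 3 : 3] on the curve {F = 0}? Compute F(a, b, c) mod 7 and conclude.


F(2,3,3) ≡ 4 (mod 7); P is NOT on the curve.

Evaluate F(2, 3, 3) term-by-term (mod 7).
  -X**3 ↦ -1·8·1·1 = -8
  3*X**2*Y ↦ 3·4·3·1 = 36
  X*Y**2 ↦ 1·2·9·1 = 18
  -2*X*Y*Z ↦ -2·2·3·3 = -36
  3*X*Z**2 ↦ 3·2·1·9 = 54
  3*Y**3 ↦ 3·1·27·1 = 81
  -3*Y*Z**2 ↦ -3·1·3·9 = -81
  -3*Z**3 ↦ -3·1·1·27 = -81
Sum: F(2, 3, 3) = (-8) + (36) + (18) + (-36) + (54) + (81) + (-81) + (-81) = -17.
Reducing mod 7: -17 ≡ 4 (mod 7).
Since F(a, b, c) ≡ 4 ≠ 0 (mod 7), P does NOT lie on the curve.


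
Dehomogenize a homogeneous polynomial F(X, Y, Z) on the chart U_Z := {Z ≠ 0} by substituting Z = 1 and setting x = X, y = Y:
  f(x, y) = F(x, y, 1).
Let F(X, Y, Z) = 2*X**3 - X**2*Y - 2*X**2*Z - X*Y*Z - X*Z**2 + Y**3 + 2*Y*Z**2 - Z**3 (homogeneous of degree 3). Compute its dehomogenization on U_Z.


f(x, y) = 2*x**3 - x**2*y - 2*x**2 - x*y - x + y**3 + 2*y - 1

On U_Z we set Z = 1. Each monomial c·X^i·Y^j·Z^k in F becomes c·x^i·y^j·1^k = c·x^i·y^j.
Substituting Z = 1: F(X, Y, 1) = 2*x**3 - x**2*y - 2*x**2 - x*y - x + y**3 + 2*y - 1.
Note: deg(f) ≤ deg(F) = 3; strict inequality happens when F is divisible by Z (lost terms).


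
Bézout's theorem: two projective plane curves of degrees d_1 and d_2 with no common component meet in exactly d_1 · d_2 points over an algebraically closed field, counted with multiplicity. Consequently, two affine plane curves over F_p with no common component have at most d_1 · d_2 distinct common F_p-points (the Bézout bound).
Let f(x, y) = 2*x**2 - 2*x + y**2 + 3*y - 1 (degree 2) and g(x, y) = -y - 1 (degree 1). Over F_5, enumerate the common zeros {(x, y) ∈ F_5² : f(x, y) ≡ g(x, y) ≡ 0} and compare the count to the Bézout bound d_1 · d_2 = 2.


Common zeros: ∅; count = 0; Bézout bound = 2.

deg(f) = 2, deg(g) = 1, so Bézout bound = 2.
Scan x ∈ F_5. For each x, list the y ∈ F_5 with f(x, y) ≡ 0 and those with g(x, y) ≡ 0 (mod 5); the common zeros in that column are the intersection.
  x = 0: f ≡ 0 at y ∈ ∅; g ≡ 0 at y ∈ {4}; common: ∅.
  x = 1: f ≡ 0 at y ∈ ∅; g ≡ 0 at y ∈ {4}; common: ∅.
  x = 2: f ≡ 0 at y ∈ ∅; g ≡ 0 at y ∈ {4}; common: ∅.
  x = 3: f ≡ 0 at y ∈ {1}; g ≡ 0 at y ∈ {4}; common: ∅.
  x = 4: f ≡ 0 at y ∈ ∅; g ≡ 0 at y ∈ {4}; common: ∅.
Collecting: common zeros = ∅, so the count is 0.
Comparison with the Bézout bound: 0 ≤ 2 = deg(f)·deg(g), as expected for curves with no common component (the affine F_5-count falls short of the bound because intersections may lie at infinity, over extension fields, or carry multiplicity).


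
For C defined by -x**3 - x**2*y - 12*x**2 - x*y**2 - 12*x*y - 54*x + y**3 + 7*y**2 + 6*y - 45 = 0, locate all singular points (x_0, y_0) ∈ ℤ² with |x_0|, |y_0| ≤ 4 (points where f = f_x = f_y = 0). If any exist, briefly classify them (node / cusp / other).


Singular points: {(-3, -3)}; classification: cusp.

Compute partial derivatives:
  f_x = -3*x**2 - 2*x*y - 24*x - y**2 - 12*y - 54.
  f_y = -x**2 - 2*x*y - 12*x + 3*y**2 + 14*y + 6.
Scan x_0 ∈ {−4, ..., 4}. For each x_0, f_y(x_0, y) is a polynomial in y; find its integer roots y ∈ {−4, ..., 4}, then test f_x and f at those candidates.
  x = -4: f_y(-4, y) = 3*y**2 + 22*y + 38; no integer root y with |y| ≤ 4.
  x = -3: f_y(-3, y) = 3*y**2 + 20*y + 33; vanishes at y ∈ {-3}. (-3, -3): f_x = 0, f = 0 — SINGULAR.
  x = -2: f_y(-2, y) = 3*y**2 + 18*y + 26; no integer root y with |y| ≤ 4.
  x = -1: f_y(-1, y) = 3*y**2 + 16*y + 17; no integer root y with |y| ≤ 4.
  x = 0: f_y(0, y) = 3*y**2 + 14*y + 6; no integer root y with |y| ≤ 4.
  x = 1: f_y(1, y) = 3*y**2 + 12*y - 7; no integer root y with |y| ≤ 4.
  x = 2: f_y(2, y) = 3*y**2 + 10*y - 22; no integer root y with |y| ≤ 4.
  x = 3: f_y(3, y) = 3*y**2 + 8*y - 39; no integer root y with |y| ≤ 4.
  x = 4: f_y(4, y) = 3*y**2 + 6*y - 58; no integer root y with |y| ≤ 4.
Only singular point on the grid: (-3, -3).
Classify: substitute x = -3 + u, y = -3 + v and expand: f = -u**3 - u**2*v - u*v**2 + v**3 + v**2.
No constant or linear terms (consistent with a singular point). Quadratic part: v**2. Cubic part: -u**3 - u**2*v - u*v**2 + v**3.
The quadratic part v**2 is a perfect square, so there is a single (double) tangent line v = 0, i.e. y = -3. Restricting the cubic part to that line (v = 0) leaves -u**3 ≠ 0, so f is not divisible by v and the branch is v² ≈ u**3 to lowest order — this is a cusp.
Classification: cusp.


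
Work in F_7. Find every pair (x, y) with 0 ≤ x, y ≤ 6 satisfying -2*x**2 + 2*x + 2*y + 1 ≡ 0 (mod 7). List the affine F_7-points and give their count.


Affine F_7-points: {(0, 3), (1, 3), (2, 5), (3, 2), (4, 1), (5, 2), (6, 5)}; count = 7.

For each of the 49 pairs (x, y) ∈ F_7², evaluate f(x, y) mod 7. Record the zeros.
  x = 0: [0↦1, 1↦3, 2↦5, 3↦0, 4↦2, 5↦4, 6↦6]  zeros at y ∈ {3}
  x = 1: [0↦1, 1↦3, 2↦5, 3↦0, 4↦2, 5↦4, 6↦6]  zeros at y ∈ {3}
  x = 2: [0↦4, 1↦6, 2↦1, 3↦3, 4↦5, 5↦0, 6↦2]  zeros at y ∈ {5}
  x = 3: [0↦3, 1↦5, 2↦0, 3↦2, 4↦4, 5↦6, 6↦1]  zeros at y ∈ {2}
  x = 4: [0↦5, 1↦0, 2↦2, 3↦4, 4↦6, 5↦1, 6↦3]  zeros at y ∈ {1}
  x = 5: [0↦3, 1↦5, 2↦0, 3↦2, 4↦4, 5↦6, 6↦1]  zeros at y ∈ {2}
  x = 6: [0↦4, 1↦6, 2↦1, 3↦3, 4↦5, 5↦0, 6↦2]  zeros at y ∈ {5}
Collecting zeros: affine points = {(0, 3), (1, 3), (2, 5), (3, 2), (4, 1), (5, 2), (6, 5)}.
Total count |C(F_7)_aff| = 7.


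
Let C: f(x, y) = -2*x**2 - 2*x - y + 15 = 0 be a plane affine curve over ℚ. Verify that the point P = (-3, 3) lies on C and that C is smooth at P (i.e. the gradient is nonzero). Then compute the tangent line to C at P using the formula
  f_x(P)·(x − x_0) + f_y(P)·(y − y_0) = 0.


Tangent line at P: 10*x - y + 33 = 0.

Step 1: f(-3, 3) = 0, so P lies on C.
Step 2: partial derivatives
  f_x(x, y) = -4*x - 2, f_y(x, y) = -1.
  f_x(P) = 10, f_y(P) = -1 (gradient nonzero, so P is smooth).
Step 3: tangent line at P: 10·(x − -3) + -1·(y − 3) = 0.
Expanding: 10*x - y + 33 = 0.


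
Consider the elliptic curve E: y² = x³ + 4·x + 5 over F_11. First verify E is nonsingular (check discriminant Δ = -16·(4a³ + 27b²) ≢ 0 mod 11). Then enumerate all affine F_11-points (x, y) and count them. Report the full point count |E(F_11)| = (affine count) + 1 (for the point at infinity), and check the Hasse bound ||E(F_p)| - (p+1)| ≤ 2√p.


Affine points = {(0, 4), (0, 7), (3, 0), (6, 5), (6, 6), (9, 0), (10, 0)}; affine count = 7; |E(F_11)| = 8.

Discriminant check: Δ ∝ 4a³ + 27b² = 4·4³ + 27·5² = 4·64 + 27·25 ≡ 7 (mod 11). Nonzero ⇒ E is nonsingular.
For each x ∈ F_11, compute rhs = x³ + 4·x + 5 mod 11, then count y ∈ F_11 with y² ≡ rhs.
  x = 0: rhs = 5, matching y values: 4, 7 (2 points).
  x = 1: rhs = 10, matching y values: none (0 points).
  x = 2: rhs = 10, matching y values: none (0 points).
  x = 3: rhs = 0, matching y values: 0 (1 points).
  x = 4: rhs = 8, matching y values: none (0 points).
  x = 5: rhs = 7, matching y values: none (0 points).
  x = 6: rhs = 3, matching y values: 5, 6 (2 points).
  x = 7: rhs = 2, matching y values: none (0 points).
  x = 8: rhs = 10, matching y values: none (0 points).
  x = 9: rhs = 0, matching y values: 0 (1 points).
  x = 10: rhs = 0, matching y values: 0 (1 points).
Total affine count: 7.
Full point count |E(F_11)| = 7 + 1 = 8.
Hasse bound: |8 − (11+1)| = |-4| = 4 ≤ 2√11 ≈ 6.6332 ✓.


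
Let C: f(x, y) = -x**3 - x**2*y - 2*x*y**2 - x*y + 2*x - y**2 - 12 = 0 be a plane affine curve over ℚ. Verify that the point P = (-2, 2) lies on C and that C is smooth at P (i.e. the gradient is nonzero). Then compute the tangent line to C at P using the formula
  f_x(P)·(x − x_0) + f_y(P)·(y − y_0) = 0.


Tangent line at P: -12*x + 10*y - 44 = 0.

Step 1: f(-2, 2) = 0, so P lies on C.
Step 2: partial derivatives
  f_x(x, y) = -3*x**2 - 2*x*y - 2*y**2 - y + 2, f_y(x, y) = -x**2 - 4*x*y - x - 2*y.
  f_x(P) = -12, f_y(P) = 10 (gradient nonzero, so P is smooth).
Step 3: tangent line at P: -12·(x − -2) + 10·(y − 2) = 0.
Expanding: -12*x + 10*y - 44 = 0.


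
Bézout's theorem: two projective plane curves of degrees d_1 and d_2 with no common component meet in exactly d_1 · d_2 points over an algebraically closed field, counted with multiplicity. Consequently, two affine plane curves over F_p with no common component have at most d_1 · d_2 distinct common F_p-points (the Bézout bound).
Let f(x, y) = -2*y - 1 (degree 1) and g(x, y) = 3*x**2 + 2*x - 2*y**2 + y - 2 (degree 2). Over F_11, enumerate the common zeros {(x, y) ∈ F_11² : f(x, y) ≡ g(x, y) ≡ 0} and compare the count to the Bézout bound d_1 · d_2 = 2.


Common zeros: ∅; count = 0; Bézout bound = 2.

deg(f) = 1, deg(g) = 2, so Bézout bound = 2.
Scan x ∈ F_11. For each x, list the y ∈ F_11 with f(x, y) ≡ 0 and those with g(x, y) ≡ 0 (mod 11); the common zeros in that column are the intersection.
  x = 0: f ≡ 0 at y ∈ {5}; g ≡ 0 at y ∈ ∅; common: ∅.
  x = 1: f ≡ 0 at y ∈ {5}; g ≡ 0 at y ∈ {7, 10}; common: ∅.
  x = 2: f ≡ 0 at y ∈ {5}; g ≡ 0 at y ∈ {7, 10}; common: ∅.
  x = 3: f ≡ 0 at y ∈ {5}; g ≡ 0 at y ∈ ∅; common: ∅.
  x = 4: f ≡ 0 at y ∈ {5}; g ≡ 0 at y ∈ {8, 9}; common: ∅.
  x = 5: f ≡ 0 at y ∈ {5}; g ≡ 0 at y ∈ {2, 4}; common: ∅.
  x = 6: f ≡ 0 at y ∈ {5}; g ≡ 0 at y ∈ ∅; common: ∅.
  x = 7: f ≡ 0 at y ∈ {5}; g ≡ 0 at y ∈ ∅; common: ∅.
  x = 8: f ≡ 0 at y ∈ {5}; g ≡ 0 at y ∈ ∅; common: ∅.
  x = 9: f ≡ 0 at y ∈ {5}; g ≡ 0 at y ∈ {2, 4}; common: ∅.
  x = 10: f ≡ 0 at y ∈ {5}; g ≡ 0 at y ∈ {8, 9}; common: ∅.
Collecting: common zeros = ∅, so the count is 0.
Comparison with the Bézout bound: 0 ≤ 2 = deg(f)·deg(g), as expected for curves with no common component (the affine F_11-count falls short of the bound because intersections may lie at infinity, over extension fields, or carry multiplicity).


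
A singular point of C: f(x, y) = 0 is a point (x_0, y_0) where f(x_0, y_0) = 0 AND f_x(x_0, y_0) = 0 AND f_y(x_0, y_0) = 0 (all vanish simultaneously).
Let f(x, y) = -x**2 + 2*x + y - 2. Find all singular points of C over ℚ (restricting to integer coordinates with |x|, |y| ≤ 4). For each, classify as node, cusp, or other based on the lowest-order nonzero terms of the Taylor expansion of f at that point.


No singular points in the scanned grid; C is smooth there.

Compute partial derivatives:
  f_x = 2 - 2*x.
  f_y = 1.
f_y = 1 is a nonzero constant, so f_y never vanishes: no point (x, y) can satisfy f = f_x = f_y = 0. In particular no (x, y) ∈ {−4, ..., 4}² is singular; the curve is smooth.


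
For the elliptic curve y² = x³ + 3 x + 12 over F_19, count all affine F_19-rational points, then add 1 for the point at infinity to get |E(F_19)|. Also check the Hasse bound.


Affine points = {(1, 4), (1, 15), (2, 8), (2, 11), (5, 0), (8, 4), (8, 15), (10, 4), (10, 15), (12, 3), (12, 16), (13, 5), (13, 14), (14, 9), (14, 10), (17, 6), (17, 13)}; affine count = 17; |E(F_19)| = 18.

Discriminant check: Δ ∝ 4a³ + 27b² = 4·3³ + 27·12² = 4·27 + 27·144 ≡ 6 (mod 19). Nonzero ⇒ E is nonsingular.
For each x ∈ F_19, compute rhs = x³ + 3·x + 12 mod 19, then count y ∈ F_19 with y² ≡ rhs.
  x = 0: rhs = 12, matching y values: none (0 points).
  x = 1: rhs = 16, matching y values: 4, 15 (2 points).
  x = 2: rhs = 7, matching y values: 8, 11 (2 points).
  x = 3: rhs = 10, matching y values: none (0 points).
  x = 4: rhs = 12, matching y values: none (0 points).
  x = 5: rhs = 0, matching y values: 0 (1 points).
  x = 6: rhs = 18, matching y values: none (0 points).
  x = 7: rhs = 15, matching y values: none (0 points).
  x = 8: rhs = 16, matching y values: 4, 15 (2 points).
  x = 9: rhs = 8, matching y values: none (0 points).
  x = 10: rhs = 16, matching y values: 4, 15 (2 points).
  x = 11: rhs = 8, matching y values: none (0 points).
  x = 12: rhs = 9, matching y values: 3, 16 (2 points).
  x = 13: rhs = 6, matching y values: 5, 14 (2 points).
  x = 14: rhs = 5, matching y values: 9, 10 (2 points).
  x = 15: rhs = 12, matching y values: none (0 points).
  x = 16: rhs = 14, matching y values: none (0 points).
  x = 17: rhs = 17, matching y values: 6, 13 (2 points).
  x = 18: rhs = 8, matching y values: none (0 points).
Total affine count: 17.
Full point count |E(F_19)| = 17 + 1 = 18.
Hasse bound: |18 − (19+1)| = |-2| = 2 ≤ 2√19 ≈ 8.7178 ✓.


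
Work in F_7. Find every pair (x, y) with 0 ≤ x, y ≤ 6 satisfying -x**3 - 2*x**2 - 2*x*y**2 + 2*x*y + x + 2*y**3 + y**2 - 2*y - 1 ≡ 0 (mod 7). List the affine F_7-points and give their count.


Affine F_7-points: {(0, 1), (0, 3), (0, 6), (1, 3), (2, 1), (2, 2), (3, 1), (3, 4), (4, 3), (5, 2)}; count = 10.

For each of the 49 pairs (x, y) ∈ F_7², evaluate f(x, y) mod 7. Record the zeros.
  x = 0: [0↦6, 1↦0, 2↦1, 3↦0, 4↦2, 5↦5, 6↦0]  zeros at y ∈ {1, 3, 6}
  x = 1: [0↦4, 1↦5, 2↦2, 3↦0, 4↦4, 5↦5, 6↦1]  zeros at y ∈ {3}
  x = 2: [0↦6, 1↦0, 2↦0, 3↦4, 4↦3, 5↦2, 6↦6]  zeros at y ∈ {1, 2}
  x = 3: [0↦6, 1↦0, 2↦3, 3↦6, 4↦0, 5↦4, 6↦2]  zeros at y ∈ {1, 4}
  x = 4: [0↦5, 1↦6, 2↦5, 3↦0, 4↦3, 5↦5, 6↦4]  zeros at y ∈ {3}
  x = 5: [0↦4, 1↦5, 2↦0, 3↦1, 4↦6, 5↦6, 6↦6]  zeros at y ∈ {2}
  x = 6: [0↦4, 1↦5, 2↦3, 3↦3, 4↦3, 5↦1, 6↦2]  zeros at y ∈ ∅
Collecting zeros: affine points = {(0, 1), (0, 3), (0, 6), (1, 3), (2, 1), (2, 2), (3, 1), (3, 4), (4, 3), (5, 2)}.
Total count |C(F_7)_aff| = 10.


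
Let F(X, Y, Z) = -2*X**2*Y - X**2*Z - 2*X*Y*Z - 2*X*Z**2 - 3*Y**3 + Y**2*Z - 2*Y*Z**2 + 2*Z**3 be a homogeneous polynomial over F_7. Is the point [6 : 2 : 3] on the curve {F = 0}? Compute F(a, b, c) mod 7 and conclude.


F(6,2,3) ≡ 1 (mod 7); P is NOT on the curve.

Evaluate F(6, 2, 3) term-by-term (mod 7).
  -2*X**2*Y ↦ -2·36·2·1 = -144
  -X**2*Z ↦ -1·36·1·3 = -108
  -2*X*Y*Z ↦ -2·6·2·3 = -72
  -2*X*Z**2 ↦ -2·6·1·9 = -108
  -3*Y**3 ↦ -3·1·8·1 = -24
  Y**2*Z ↦ 1·1·4·3 = 12
  -2*Y*Z**2 ↦ -2·1·2·9 = -36
  2*Z**3 ↦ 2·1·1·27 = 54
Sum: F(6, 2, 3) = (-144) + (-108) + (-72) + (-108) + (-24) + (12) + (-36) + (54) = -426.
Reducing mod 7: -426 ≡ 1 (mod 7).
Since F(a, b, c) ≡ 1 ≠ 0 (mod 7), P does NOT lie on the curve.


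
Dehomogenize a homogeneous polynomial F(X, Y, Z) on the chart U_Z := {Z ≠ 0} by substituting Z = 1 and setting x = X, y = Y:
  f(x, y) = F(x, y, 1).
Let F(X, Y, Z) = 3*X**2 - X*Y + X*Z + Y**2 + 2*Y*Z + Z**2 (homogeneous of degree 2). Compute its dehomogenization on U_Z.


f(x, y) = 3*x**2 - x*y + x + y**2 + 2*y + 1

On U_Z we set Z = 1. Each monomial c·X^i·Y^j·Z^k in F becomes c·x^i·y^j·1^k = c·x^i·y^j.
Substituting Z = 1: F(X, Y, 1) = 3*x**2 - x*y + x + y**2 + 2*y + 1.
Note: deg(f) ≤ deg(F) = 2; strict inequality happens when F is divisible by Z (lost terms).


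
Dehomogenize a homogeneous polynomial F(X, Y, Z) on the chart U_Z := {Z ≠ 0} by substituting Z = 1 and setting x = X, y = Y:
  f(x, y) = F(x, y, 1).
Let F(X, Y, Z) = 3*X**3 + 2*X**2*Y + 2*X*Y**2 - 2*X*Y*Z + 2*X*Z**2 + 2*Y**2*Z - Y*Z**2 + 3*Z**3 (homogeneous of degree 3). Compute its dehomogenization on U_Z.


f(x, y) = 3*x**3 + 2*x**2*y + 2*x*y**2 - 2*x*y + 2*x + 2*y**2 - y + 3

On U_Z we set Z = 1. Each monomial c·X^i·Y^j·Z^k in F becomes c·x^i·y^j·1^k = c·x^i·y^j.
Substituting Z = 1: F(X, Y, 1) = 3*x**3 + 2*x**2*y + 2*x*y**2 - 2*x*y + 2*x + 2*y**2 - y + 3.
Note: deg(f) ≤ deg(F) = 3; strict inequality happens when F is divisible by Z (lost terms).


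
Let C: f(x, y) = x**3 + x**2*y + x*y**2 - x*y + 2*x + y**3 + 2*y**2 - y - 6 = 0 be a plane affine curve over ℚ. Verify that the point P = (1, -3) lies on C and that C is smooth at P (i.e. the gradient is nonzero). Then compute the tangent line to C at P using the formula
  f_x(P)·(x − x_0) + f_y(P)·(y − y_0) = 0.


Tangent line at P: 11*x + 8*y + 13 = 0.

Step 1: f(1, -3) = 0, so P lies on C.
Step 2: partial derivatives
  f_x(x, y) = 3*x**2 + 2*x*y + y**2 - y + 2, f_y(x, y) = x**2 + 2*x*y - x + 3*y**2 + 4*y - 1.
  f_x(P) = 11, f_y(P) = 8 (gradient nonzero, so P is smooth).
Step 3: tangent line at P: 11·(x − 1) + 8·(y − -3) = 0.
Expanding: 11*x + 8*y + 13 = 0.


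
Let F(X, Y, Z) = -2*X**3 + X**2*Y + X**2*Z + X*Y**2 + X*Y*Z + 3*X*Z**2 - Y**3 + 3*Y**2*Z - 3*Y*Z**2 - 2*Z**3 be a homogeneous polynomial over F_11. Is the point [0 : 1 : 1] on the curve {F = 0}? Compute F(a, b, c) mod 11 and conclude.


F(0,1,1) ≡ 8 (mod 11); P is NOT on the curve.

Evaluate F(0, 1, 1) term-by-term (mod 11).
  -2*X**3 ↦ -2·0·1·1 = 0
  X**2*Y ↦ 1·0·1·1 = 0
  X**2*Z ↦ 1·0·1·1 = 0
  X*Y**2 ↦ 1·0·1·1 = 0
  X*Y*Z ↦ 1·0·1·1 = 0
  3*X*Z**2 ↦ 3·0·1·1 = 0
  -Y**3 ↦ -1·1·1·1 = -1
  3*Y**2*Z ↦ 3·1·1·1 = 3
  -3*Y*Z**2 ↦ -3·1·1·1 = -3
  -2*Z**3 ↦ -2·1·1·1 = -2
Sum: F(0, 1, 1) = (0) + (0) + (0) + (0) + (0) + (0) + (-1) + (3) + (-3) + (-2) = -3.
Reducing mod 11: -3 ≡ 8 (mod 11).
Since F(a, b, c) ≡ 8 ≠ 0 (mod 11), P does NOT lie on the curve.


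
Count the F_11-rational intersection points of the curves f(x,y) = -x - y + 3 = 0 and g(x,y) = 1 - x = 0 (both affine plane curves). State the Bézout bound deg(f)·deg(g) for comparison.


Common zeros: {(1, 2)}; count = 1; Bézout bound = 1.

deg(f) = 1, deg(g) = 1, so Bézout bound = 1.
Scan x ∈ F_11. For each x, list the y ∈ F_11 with f(x, y) ≡ 0 and those with g(x, y) ≡ 0 (mod 11); the common zeros in that column are the intersection.
  x = 0: f ≡ 0 at y ∈ {3}; g ≡ 0 at y ∈ ∅; common: ∅.
  x = 1: f ≡ 0 at y ∈ {2}; g ≡ 0 at y ∈ {0, 1, 2, 3, 4, 5, 6, 7, 8, 9, 10}; common: {2}.
  x = 2: f ≡ 0 at y ∈ {1}; g ≡ 0 at y ∈ ∅; common: ∅.
  x = 3: f ≡ 0 at y ∈ {0}; g ≡ 0 at y ∈ ∅; common: ∅.
  x = 4: f ≡ 0 at y ∈ {10}; g ≡ 0 at y ∈ ∅; common: ∅.
  x = 5: f ≡ 0 at y ∈ {9}; g ≡ 0 at y ∈ ∅; common: ∅.
  x = 6: f ≡ 0 at y ∈ {8}; g ≡ 0 at y ∈ ∅; common: ∅.
  x = 7: f ≡ 0 at y ∈ {7}; g ≡ 0 at y ∈ ∅; common: ∅.
  x = 8: f ≡ 0 at y ∈ {6}; g ≡ 0 at y ∈ ∅; common: ∅.
  x = 9: f ≡ 0 at y ∈ {5}; g ≡ 0 at y ∈ ∅; common: ∅.
  x = 10: f ≡ 0 at y ∈ {4}; g ≡ 0 at y ∈ ∅; common: ∅.
Collecting: common zeros = {(1, 2)}, so the count is 1.
Comparison with the Bézout bound: 1 ≤ 1 = deg(f)·deg(g), as expected for curves with no common component (the bound is attained).


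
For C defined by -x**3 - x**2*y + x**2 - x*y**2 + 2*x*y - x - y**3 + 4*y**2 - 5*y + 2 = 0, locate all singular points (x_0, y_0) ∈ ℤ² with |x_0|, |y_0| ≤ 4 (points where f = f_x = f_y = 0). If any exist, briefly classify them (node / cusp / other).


Singular points: {(0, 1)}; classification: cusp.

Compute partial derivatives:
  f_x = -3*x**2 - 2*x*y + 2*x - y**2 + 2*y - 1.
  f_y = -x**2 - 2*x*y + 2*x - 3*y**2 + 8*y - 5.
Scan x_0 ∈ {−4, ..., 4}. For each x_0, f_y(x_0, y) is a polynomial in y; find its integer roots y ∈ {−4, ..., 4}, then test f_x and f at those candidates.
  x = -4: f_y(-4, y) = -3*y**2 + 16*y - 29; no integer root y with |y| ≤ 4.
  x = -3: f_y(-3, y) = -3*y**2 + 14*y - 20; no integer root y with |y| ≤ 4.
  x = -2: f_y(-2, y) = -3*y**2 + 12*y - 13; no integer root y with |y| ≤ 4.
  x = -1: f_y(-1, y) = -3*y**2 + 10*y - 8; vanishes at y ∈ {2}. (-1, 2): f_x = -2 ≠ 0.
  x = 0: f_y(0, y) = -3*y**2 + 8*y - 5; vanishes at y ∈ {1}. (0, 1): f_x = 0, f = 0 — SINGULAR.
  x = 1: f_y(1, y) = -3*y**2 + 6*y - 4; no integer root y with |y| ≤ 4.
  x = 2: f_y(2, y) = -3*y**2 + 4*y - 5; no integer root y with |y| ≤ 4.
  x = 3: f_y(3, y) = -3*y**2 + 2*y - 8; no integer root y with |y| ≤ 4.
  x = 4: f_y(4, y) = -3*y**2 - 13; no integer root y with |y| ≤ 4.
Only singular point on the grid: (0, 1).
Classify: substitute x = 0 + u, y = 1 + v and expand: f = -u**3 - u**2*v - u*v**2 - v**3 + v**2.
No constant or linear terms (consistent with a singular point). Quadratic part: v**2. Cubic part: -u**3 - u**2*v - u*v**2 - v**3.
The quadratic part v**2 is a perfect square, so there is a single (double) tangent line v = 0, i.e. y = 1. Restricting the cubic part to that line (v = 0) leaves -u**3 ≠ 0, so f is not divisible by v and the branch is v² ≈ u**3 to lowest order — this is a cusp.
Classification: cusp.


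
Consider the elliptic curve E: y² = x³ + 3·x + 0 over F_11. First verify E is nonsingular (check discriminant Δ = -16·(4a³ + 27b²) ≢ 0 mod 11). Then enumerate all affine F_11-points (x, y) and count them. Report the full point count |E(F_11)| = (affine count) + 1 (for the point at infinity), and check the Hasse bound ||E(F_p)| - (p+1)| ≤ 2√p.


Affine points = {(0, 0), (1, 2), (1, 9), (2, 5), (2, 6), (3, 5), (3, 6), (6, 5), (6, 6), (7, 1), (7, 10)}; affine count = 11; |E(F_11)| = 12.

Discriminant check: Δ ∝ 4a³ + 27b² = 4·3³ + 27·0² = 4·27 + 27·0 ≡ 9 (mod 11). Nonzero ⇒ E is nonsingular.
For each x ∈ F_11, compute rhs = x³ + 3·x + 0 mod 11, then count y ∈ F_11 with y² ≡ rhs.
  x = 0: rhs = 0, matching y values: 0 (1 points).
  x = 1: rhs = 4, matching y values: 2, 9 (2 points).
  x = 2: rhs = 3, matching y values: 5, 6 (2 points).
  x = 3: rhs = 3, matching y values: 5, 6 (2 points).
  x = 4: rhs = 10, matching y values: none (0 points).
  x = 5: rhs = 8, matching y values: none (0 points).
  x = 6: rhs = 3, matching y values: 5, 6 (2 points).
  x = 7: rhs = 1, matching y values: 1, 10 (2 points).
  x = 8: rhs = 8, matching y values: none (0 points).
  x = 9: rhs = 8, matching y values: none (0 points).
  x = 10: rhs = 7, matching y values: none (0 points).
Total affine count: 11.
Full point count |E(F_11)| = 11 + 1 = 12.
Hasse bound: |12 − (11+1)| = |0| = 0 ≤ 2√11 ≈ 6.6332 ✓.


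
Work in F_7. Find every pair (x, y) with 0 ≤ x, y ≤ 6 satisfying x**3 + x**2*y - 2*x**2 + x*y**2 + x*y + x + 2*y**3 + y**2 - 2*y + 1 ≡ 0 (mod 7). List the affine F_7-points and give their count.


Affine F_7-points: {(0, 5), (1, 4), (1, 5), (2, 6), (3, 3), (3, 4), (3, 5), (5, 3)}; count = 8.

For each of the 49 pairs (x, y) ∈ F_7², evaluate f(x, y) mod 7. Record the zeros.
  x = 0: [0↦1, 1↦2, 2↦3, 3↦2, 4↦4, 5↦0, 6↦2]  zeros at y ∈ {5}
  x = 1: [0↦1, 1↦5, 2↦4, 3↦3, 4↦0, 5↦0, 6↦1]  zeros at y ∈ {4, 5}
  x = 2: [0↦3, 1↦5, 2↦4, 3↦5, 4↦6, 5↦5, 6↦0]  zeros at y ∈ {6}
  x = 3: [0↦6, 1↦1, 2↦2, 3↦0, 4↦0, 5↦0, 6↦5]  zeros at y ∈ {3, 4, 5}
  x = 4: [0↦2, 1↦6, 2↦4, 3↦1, 4↦2, 5↦5, 6↦1]  zeros at y ∈ ∅
  x = 5: [0↦4, 1↦5, 2↦2, 3↦0, 4↦4, 5↦5, 6↦1]  zeros at y ∈ {3}
  x = 6: [0↦4, 1↦4, 2↦2, 3↦3, 4↦5, 5↦6, 6↦4]  zeros at y ∈ ∅
Collecting zeros: affine points = {(0, 5), (1, 4), (1, 5), (2, 6), (3, 3), (3, 4), (3, 5), (5, 3)}.
Total count |C(F_7)_aff| = 8.
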